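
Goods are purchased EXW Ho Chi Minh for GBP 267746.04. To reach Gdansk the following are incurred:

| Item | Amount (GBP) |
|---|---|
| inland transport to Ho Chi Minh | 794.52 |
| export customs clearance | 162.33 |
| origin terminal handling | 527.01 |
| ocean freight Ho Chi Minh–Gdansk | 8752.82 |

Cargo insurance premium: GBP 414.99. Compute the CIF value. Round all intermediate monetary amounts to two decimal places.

CIF value: GBP 278397.71

CIF = EXW price + pre-shipment costs + freight + insurance
CIF = 267746.04 + 794.52 + 162.33 + 527.01 + 8752.82 + 414.99 = 278397.71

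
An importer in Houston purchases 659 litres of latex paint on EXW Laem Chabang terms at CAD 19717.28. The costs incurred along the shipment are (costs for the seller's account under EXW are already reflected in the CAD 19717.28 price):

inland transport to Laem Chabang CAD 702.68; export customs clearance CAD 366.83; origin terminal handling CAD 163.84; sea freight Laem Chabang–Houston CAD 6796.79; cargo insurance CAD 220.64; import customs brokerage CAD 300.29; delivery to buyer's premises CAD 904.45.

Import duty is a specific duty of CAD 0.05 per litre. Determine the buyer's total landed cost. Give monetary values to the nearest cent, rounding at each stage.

EXW: the seller makes goods available at their premises; the buyer bears all onward costs.
CIF value = EXW price + inland to port + export clearance + origin terminal + freight + insurance = 19717.28 + 702.68 + 366.83 + 163.84 + 6796.79 + 220.64 = 27968.06
Import duty = 659 × 0.05 = 32.95
Buyer bears: inland to port 702.68 + export clearance 366.83 + origin terminal 163.84 + freight 6796.79 + insurance 220.64 + brokerage 300.29 + delivery 904.45 + duty 32.95 = 9488.47
Landed cost = invoice 19717.28 + 9488.47 = 29205.75

Total landed cost: CAD 29205.75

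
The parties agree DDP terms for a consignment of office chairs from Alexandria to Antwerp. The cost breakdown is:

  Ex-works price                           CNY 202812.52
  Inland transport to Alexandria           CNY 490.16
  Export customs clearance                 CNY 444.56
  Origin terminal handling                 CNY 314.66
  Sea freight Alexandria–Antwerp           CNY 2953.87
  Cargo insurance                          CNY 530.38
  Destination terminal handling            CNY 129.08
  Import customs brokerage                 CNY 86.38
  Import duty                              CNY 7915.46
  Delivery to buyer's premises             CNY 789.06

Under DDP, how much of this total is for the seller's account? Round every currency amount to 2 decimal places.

Seller's account: CNY 216466.13

DDP: the seller bears all costs including import duty.
Seller's account: goods 202812.52 + inland to port 490.16 + export clearance 444.56 + origin terminal 314.66 + freight 2953.87 + insurance 530.38 + destination terminal 129.08 + brokerage 86.38 + duty 7915.46 + delivery 789.06 = 216466.13
Buyer's account: 0.00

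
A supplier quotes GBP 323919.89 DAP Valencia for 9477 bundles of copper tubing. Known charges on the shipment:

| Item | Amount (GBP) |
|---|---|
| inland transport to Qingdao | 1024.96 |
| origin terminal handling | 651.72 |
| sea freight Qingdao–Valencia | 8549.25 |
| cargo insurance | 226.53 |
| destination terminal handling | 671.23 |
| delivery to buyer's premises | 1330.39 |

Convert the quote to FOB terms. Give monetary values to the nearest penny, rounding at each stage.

Not relevant to the conversion: origin terminal, inland to port — on the seller under both DAP and FOB; already in the DAP price and stays in the FOB price.
From DAP to FOB, the seller no longer bears: freight, insurance, destination terminal, delivery.
FOB price = 323919.89 − 8549.25 − 226.53 − 671.23 − 1330.39 = 313142.49

FOB price: GBP 313142.49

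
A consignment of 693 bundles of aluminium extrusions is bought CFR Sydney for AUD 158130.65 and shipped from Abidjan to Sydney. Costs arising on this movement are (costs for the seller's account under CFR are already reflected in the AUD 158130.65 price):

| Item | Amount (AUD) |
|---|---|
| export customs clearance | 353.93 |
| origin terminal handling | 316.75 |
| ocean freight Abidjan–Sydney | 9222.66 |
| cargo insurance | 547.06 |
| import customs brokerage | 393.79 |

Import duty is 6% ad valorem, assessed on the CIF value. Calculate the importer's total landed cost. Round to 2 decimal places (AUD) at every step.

Total landed cost: AUD 168592.16

CFR: the seller pays costs through ocean freight to the destination port, but not insurance.
Already in the invoice (seller's account under CFR): export clearance, origin terminal, freight — exclude.
CIF value = CFR price + insurance = 158130.65 + 547.06 = 158677.71
Import duty = 158677.71 × 6% = 9520.66
Buyer bears: insurance 547.06 + brokerage 393.79 + duty 9520.66 = 10461.51
Landed cost = invoice 158130.65 + 10461.51 = 168592.16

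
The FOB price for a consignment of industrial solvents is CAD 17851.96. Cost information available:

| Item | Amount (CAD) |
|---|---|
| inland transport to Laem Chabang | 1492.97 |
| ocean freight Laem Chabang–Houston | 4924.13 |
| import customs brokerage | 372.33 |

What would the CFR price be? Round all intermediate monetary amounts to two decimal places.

Not relevant to the conversion: inland to port — on the seller under both FOB and CFR; already in the FOB price and stays in the CFR price. brokerage — on the buyer under both terms; not part of either seller's price.
From FOB to CFR, the seller additionally bears: freight.
CFR price = 17851.96 + 4924.13 = 22776.09

CFR price: CAD 22776.09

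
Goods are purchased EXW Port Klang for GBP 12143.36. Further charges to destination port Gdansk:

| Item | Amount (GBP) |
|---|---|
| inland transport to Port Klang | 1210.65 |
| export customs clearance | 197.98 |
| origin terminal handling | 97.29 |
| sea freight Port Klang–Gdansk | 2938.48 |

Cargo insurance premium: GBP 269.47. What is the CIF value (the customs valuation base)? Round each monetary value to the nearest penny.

CIF = EXW price + pre-shipment costs + freight + insurance
CIF = 12143.36 + 1210.65 + 197.98 + 97.29 + 2938.48 + 269.47 = 16857.23

CIF value: GBP 16857.23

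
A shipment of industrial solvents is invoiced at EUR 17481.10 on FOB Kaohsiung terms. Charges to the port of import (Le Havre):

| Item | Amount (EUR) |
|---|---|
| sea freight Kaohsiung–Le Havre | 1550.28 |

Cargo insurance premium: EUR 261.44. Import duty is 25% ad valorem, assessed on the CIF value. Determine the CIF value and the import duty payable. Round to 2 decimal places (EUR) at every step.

CIF = FOB price + freight + insurance
CIF = 17481.10 + 1550.28 + 261.44 = 19292.82
Import duty = 19292.82 × 25% = 4823.21

CIF value: EUR 19292.82; import duty: EUR 4823.21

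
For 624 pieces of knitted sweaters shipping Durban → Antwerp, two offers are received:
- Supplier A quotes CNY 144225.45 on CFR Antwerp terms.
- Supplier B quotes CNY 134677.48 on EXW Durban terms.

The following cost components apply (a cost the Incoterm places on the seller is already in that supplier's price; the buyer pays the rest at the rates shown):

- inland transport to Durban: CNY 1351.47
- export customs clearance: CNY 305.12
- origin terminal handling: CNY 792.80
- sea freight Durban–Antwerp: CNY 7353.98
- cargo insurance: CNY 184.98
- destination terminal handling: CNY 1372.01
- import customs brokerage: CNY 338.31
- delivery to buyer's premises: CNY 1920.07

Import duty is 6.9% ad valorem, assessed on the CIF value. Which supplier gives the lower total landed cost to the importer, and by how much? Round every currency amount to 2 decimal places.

Supplier A (CFR):
CIF value = CFR price + insurance = 144225.45 + 184.98 = 144410.43
Import duty = 144410.43 × 6.9% = 9964.32
Buyer bears (A): 184.98 + 1372.01 + 338.31 + 1920.07 = 3815.37
Landed cost (A) = invoice 144225.45 + 3815.37 + duty 9964.32 = 158005.14
Supplier B (EXW):
CIF value = EXW price + inland to port + export clearance + origin terminal + freight + insurance = 134677.48 + 1351.47 + 305.12 + 792.80 + 7353.98 + 184.98 = 144665.83
Import duty = 144665.83 × 6.9% = 9981.94
Buyer bears (B): 1351.47 + 305.12 + 792.80 + 7353.98 + 184.98 + 1372.01 + 338.31 + 1920.07 = 13618.74
Landed cost (B) = invoice 134677.48 + 13618.74 + duty 9981.94 = 158278.16
Difference = |158005.14 − 158278.16| = 273.02

Supplier A is cheaper by CNY 273.02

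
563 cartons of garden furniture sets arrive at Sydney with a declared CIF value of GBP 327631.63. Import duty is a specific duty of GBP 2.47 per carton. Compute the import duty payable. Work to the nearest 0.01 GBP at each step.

Import duty: GBP 1390.61

Import duty = 563 × 2.47 = 1390.61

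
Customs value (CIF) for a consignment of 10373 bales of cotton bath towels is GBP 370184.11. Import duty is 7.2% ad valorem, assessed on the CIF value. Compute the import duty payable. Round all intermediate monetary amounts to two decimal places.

Import duty: GBP 26653.26

Import duty = 370184.11 × 7.2% = 26653.26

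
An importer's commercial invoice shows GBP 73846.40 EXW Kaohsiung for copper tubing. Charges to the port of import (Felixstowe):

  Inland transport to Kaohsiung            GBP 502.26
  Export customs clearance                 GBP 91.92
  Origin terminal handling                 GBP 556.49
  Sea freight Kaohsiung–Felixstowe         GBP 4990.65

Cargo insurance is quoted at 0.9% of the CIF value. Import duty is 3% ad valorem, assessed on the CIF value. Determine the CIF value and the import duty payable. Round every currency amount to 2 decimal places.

CIF value: GBP 80714.15; import duty: GBP 2421.42

Let C be the CIF value. C = EXW price + pre-shipment costs + freight + 0.9% × C
C − 0.9% × C = 73846.40 + 502.26 + 91.92 + 556.49 + 4990.65
0.991 × C = 79987.72
C = 79987.72 / 0.991 = 80714.15
Insurance premium = 0.9% × 80714.15 = 726.43
Import duty = 80714.15 × 3% = 2421.42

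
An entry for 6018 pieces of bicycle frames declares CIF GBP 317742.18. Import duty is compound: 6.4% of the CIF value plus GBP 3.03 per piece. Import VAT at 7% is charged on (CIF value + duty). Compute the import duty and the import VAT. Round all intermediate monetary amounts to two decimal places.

Import duty: GBP 38570.04; import VAT: GBP 24941.86

Ad valorem component: 317742.18 × 6.4% = 20335.50
Specific component: 6018 × 3.03 = 18234.54
Import duty = 20335.50 + 18234.54 = 38570.04
VAT base = CIF + duty = 317742.18 + 38570.04 = 356312.22
Import VAT = 356312.22 × 7% = 24941.86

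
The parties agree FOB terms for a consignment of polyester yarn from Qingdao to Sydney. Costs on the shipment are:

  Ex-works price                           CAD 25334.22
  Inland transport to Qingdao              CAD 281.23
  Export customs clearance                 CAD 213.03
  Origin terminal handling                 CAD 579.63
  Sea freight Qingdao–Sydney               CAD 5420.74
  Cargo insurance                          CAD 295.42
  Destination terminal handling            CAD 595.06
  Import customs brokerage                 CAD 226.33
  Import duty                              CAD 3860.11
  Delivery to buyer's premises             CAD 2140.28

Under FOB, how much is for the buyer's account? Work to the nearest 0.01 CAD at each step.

FOB: the seller bears costs until goods are on board at the origin port; the buyer bears freight, insurance and all costs thereafter.
Seller's account: goods 25334.22 + inland to port 281.23 + export clearance 213.03 + origin terminal 579.63 = 26408.11
Buyer's account: freight 5420.74 + insurance 295.42 + destination terminal 595.06 + brokerage 226.33 + duty 3860.11 + delivery 2140.28 = 12537.94

Buyer's account: CAD 12537.94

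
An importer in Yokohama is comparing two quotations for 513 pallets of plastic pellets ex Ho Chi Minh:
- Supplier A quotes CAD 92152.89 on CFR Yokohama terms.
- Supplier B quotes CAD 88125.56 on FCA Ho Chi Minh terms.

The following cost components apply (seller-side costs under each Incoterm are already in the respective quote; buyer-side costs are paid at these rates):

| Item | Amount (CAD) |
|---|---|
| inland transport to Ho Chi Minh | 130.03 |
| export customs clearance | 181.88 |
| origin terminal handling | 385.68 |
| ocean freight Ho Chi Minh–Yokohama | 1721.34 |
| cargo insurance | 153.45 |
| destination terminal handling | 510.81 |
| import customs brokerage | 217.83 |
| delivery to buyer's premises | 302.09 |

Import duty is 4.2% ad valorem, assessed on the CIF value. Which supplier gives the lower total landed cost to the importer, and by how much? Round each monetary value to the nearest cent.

Supplier B is cheaper by CAD 2000.97

Supplier A (CFR):
CIF value = CFR price + insurance = 92152.89 + 153.45 = 92306.34
Import duty = 92306.34 × 4.2% = 3876.87
Buyer bears (A): 153.45 + 510.81 + 217.83 + 302.09 = 1184.18
Landed cost (A) = invoice 92152.89 + 1184.18 + duty 3876.87 = 97213.94
Supplier B (FCA):
CIF value = FCA price + origin terminal + freight + insurance = 88125.56 + 385.68 + 1721.34 + 153.45 = 90386.03
Import duty = 90386.03 × 4.2% = 3796.21
Buyer bears (B): 385.68 + 1721.34 + 153.45 + 510.81 + 217.83 + 302.09 = 3291.20
Landed cost (B) = invoice 88125.56 + 3291.20 + duty 3796.21 = 95212.97
Difference = |97213.94 − 95212.97| = 2000.97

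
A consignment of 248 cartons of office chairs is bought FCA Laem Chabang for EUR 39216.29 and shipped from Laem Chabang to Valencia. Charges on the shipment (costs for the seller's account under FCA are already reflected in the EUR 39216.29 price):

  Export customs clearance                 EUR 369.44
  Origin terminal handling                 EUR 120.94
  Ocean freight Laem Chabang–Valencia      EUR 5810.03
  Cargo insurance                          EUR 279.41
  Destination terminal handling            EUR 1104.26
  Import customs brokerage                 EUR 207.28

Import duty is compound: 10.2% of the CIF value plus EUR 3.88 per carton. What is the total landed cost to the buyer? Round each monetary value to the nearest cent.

Total landed cost: EUR 52333.97

FCA: the seller delivers export-cleared goods to the carrier; the buyer bears costs from that point.
Already in the invoice (seller's account under FCA): export clearance — exclude.
CIF value = FCA price + origin terminal + freight + insurance = 39216.29 + 120.94 + 5810.03 + 279.41 = 45426.67
Ad valorem component: 45426.67 × 10.2% = 4633.52
Specific component: 248 × 3.88 = 962.24
Import duty = 4633.52 + 962.24 = 5595.76
Buyer bears: origin terminal 120.94 + freight 5810.03 + insurance 279.41 + destination terminal 1104.26 + brokerage 207.28 + duty 5595.76 = 13117.68
Landed cost = invoice 39216.29 + 13117.68 = 52333.97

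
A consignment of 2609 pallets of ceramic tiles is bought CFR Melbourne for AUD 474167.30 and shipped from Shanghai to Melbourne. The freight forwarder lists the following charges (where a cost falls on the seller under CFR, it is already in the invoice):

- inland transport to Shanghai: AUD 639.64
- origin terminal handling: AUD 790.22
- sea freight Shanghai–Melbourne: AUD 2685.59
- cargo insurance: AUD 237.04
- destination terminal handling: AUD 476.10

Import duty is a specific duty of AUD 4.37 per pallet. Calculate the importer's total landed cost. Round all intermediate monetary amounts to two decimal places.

CFR: the seller pays costs through ocean freight to the destination port, but not insurance.
Already in the invoice (seller's account under CFR): inland to port, origin terminal, freight — exclude.
CIF value = CFR price + insurance = 474167.30 + 237.04 = 474404.34
Import duty = 2609 × 4.37 = 11401.33
Buyer bears: insurance 237.04 + destination terminal 476.10 + duty 11401.33 = 12114.47
Landed cost = invoice 474167.30 + 12114.47 = 486281.77

Total landed cost: AUD 486281.77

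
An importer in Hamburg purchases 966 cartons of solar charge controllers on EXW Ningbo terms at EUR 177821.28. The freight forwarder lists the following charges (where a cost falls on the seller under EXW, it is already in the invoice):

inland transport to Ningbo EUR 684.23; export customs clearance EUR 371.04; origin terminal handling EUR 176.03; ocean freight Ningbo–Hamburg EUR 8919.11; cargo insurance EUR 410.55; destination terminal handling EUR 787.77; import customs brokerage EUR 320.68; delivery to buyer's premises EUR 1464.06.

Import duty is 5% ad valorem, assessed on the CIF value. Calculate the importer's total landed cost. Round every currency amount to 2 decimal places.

EXW: the seller makes goods available at their premises; the buyer bears all onward costs.
CIF value = EXW price + inland to port + export clearance + origin terminal + freight + insurance = 177821.28 + 684.23 + 371.04 + 176.03 + 8919.11 + 410.55 = 188382.24
Import duty = 188382.24 × 5% = 9419.11
Buyer bears: inland to port 684.23 + export clearance 371.04 + origin terminal 176.03 + freight 8919.11 + insurance 410.55 + destination terminal 787.77 + brokerage 320.68 + delivery 1464.06 + duty 9419.11 = 22552.58
Landed cost = invoice 177821.28 + 22552.58 = 200373.86

Total landed cost: EUR 200373.86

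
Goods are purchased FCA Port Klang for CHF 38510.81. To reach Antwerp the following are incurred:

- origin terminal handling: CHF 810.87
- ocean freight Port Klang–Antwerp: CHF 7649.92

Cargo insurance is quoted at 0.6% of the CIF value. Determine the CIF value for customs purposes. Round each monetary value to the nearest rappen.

CIF value: CHF 47255.13

Let C be the CIF value. C = FCA price + pre-shipment costs + freight + 0.6% × C
C − 0.6% × C = 38510.81 + 810.87 + 7649.92
0.994 × C = 46971.60
C = 46971.60 / 0.994 = 47255.13
Insurance premium = 0.6% × 47255.13 = 283.53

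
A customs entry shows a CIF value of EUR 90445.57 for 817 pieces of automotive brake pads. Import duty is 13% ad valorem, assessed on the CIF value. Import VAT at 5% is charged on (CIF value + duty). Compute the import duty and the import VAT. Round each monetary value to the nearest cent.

Import duty = 90445.57 × 13% = 11757.92
VAT base = CIF + duty = 90445.57 + 11757.92 = 102203.49
Import VAT = 102203.49 × 5% = 5110.17

Import duty: EUR 11757.92; import VAT: EUR 5110.17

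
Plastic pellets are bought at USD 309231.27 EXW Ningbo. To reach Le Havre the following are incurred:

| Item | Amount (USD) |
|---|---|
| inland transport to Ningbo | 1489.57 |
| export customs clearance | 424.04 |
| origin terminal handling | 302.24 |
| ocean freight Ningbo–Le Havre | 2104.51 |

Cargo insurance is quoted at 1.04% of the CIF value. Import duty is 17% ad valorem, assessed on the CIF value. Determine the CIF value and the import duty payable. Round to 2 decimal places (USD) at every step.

Let C be the CIF value. C = EXW price + pre-shipment costs + freight + 1.04% × C
C − 1.04% × C = 309231.27 + 1489.57 + 424.04 + 302.24 + 2104.51
0.9896 × C = 313551.63
C = 313551.63 / 0.9896 = 316846.84
Insurance premium = 1.04% × 316846.84 = 3295.21
Import duty = 316846.84 × 17% = 53863.96

CIF value: USD 316846.84; import duty: USD 53863.96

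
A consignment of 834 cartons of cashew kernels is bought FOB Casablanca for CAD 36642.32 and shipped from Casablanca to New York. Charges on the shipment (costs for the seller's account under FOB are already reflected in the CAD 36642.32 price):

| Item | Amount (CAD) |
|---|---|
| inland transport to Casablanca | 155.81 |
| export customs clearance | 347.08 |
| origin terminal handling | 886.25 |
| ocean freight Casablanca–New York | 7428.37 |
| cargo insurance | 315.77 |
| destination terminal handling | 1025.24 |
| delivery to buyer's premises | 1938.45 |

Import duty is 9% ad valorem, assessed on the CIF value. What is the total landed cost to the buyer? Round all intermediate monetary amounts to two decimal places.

Total landed cost: CAD 51344.93

FOB: the seller bears costs until goods are on board at the origin port; the buyer bears freight, insurance and all costs thereafter.
Already in the invoice (seller's account under FOB): inland to port, export clearance, origin terminal — exclude.
CIF value = FOB price + freight + insurance = 36642.32 + 7428.37 + 315.77 = 44386.46
Import duty = 44386.46 × 9% = 3994.78
Buyer bears: freight 7428.37 + insurance 315.77 + destination terminal 1025.24 + delivery 1938.45 + duty 3994.78 = 14702.61
Landed cost = invoice 36642.32 + 14702.61 = 51344.93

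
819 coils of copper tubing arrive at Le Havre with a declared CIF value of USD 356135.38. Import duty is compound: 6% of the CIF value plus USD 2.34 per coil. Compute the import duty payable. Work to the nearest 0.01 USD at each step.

Ad valorem component: 356135.38 × 6% = 21368.12
Specific component: 819 × 2.34 = 1916.46
Import duty = 21368.12 + 1916.46 = 23284.58

Import duty: USD 23284.58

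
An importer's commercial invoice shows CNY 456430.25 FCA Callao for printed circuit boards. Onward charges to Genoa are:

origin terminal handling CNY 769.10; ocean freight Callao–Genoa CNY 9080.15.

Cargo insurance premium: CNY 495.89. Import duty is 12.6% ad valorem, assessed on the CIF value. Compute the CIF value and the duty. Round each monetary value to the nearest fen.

CIF = FCA price + pre-shipment costs + freight + insurance
CIF = 456430.25 + 769.10 + 9080.15 + 495.89 = 466775.39
Import duty = 466775.39 × 12.6% = 58813.70

CIF value: CNY 466775.39; import duty: CNY 58813.70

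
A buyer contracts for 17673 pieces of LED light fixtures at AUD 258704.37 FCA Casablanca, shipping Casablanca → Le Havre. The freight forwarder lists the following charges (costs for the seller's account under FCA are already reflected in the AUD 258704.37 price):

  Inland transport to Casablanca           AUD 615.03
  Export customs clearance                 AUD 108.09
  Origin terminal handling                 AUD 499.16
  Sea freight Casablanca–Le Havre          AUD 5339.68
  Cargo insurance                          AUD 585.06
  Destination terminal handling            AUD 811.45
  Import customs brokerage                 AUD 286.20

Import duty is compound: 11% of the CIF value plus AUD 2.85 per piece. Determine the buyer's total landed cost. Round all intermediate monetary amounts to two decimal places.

Total landed cost: AUD 345758.08

FCA: the seller delivers export-cleared goods to the carrier; the buyer bears costs from that point.
Already in the invoice (seller's account under FCA): inland to port, export clearance — exclude.
CIF value = FCA price + origin terminal + freight + insurance = 258704.37 + 499.16 + 5339.68 + 585.06 = 265128.27
Ad valorem component: 265128.27 × 11% = 29164.11
Specific component: 17673 × 2.85 = 50368.05
Import duty = 29164.11 + 50368.05 = 79532.16
Buyer bears: origin terminal 499.16 + freight 5339.68 + insurance 585.06 + destination terminal 811.45 + brokerage 286.20 + duty 79532.16 = 87053.71
Landed cost = invoice 258704.37 + 87053.71 = 345758.08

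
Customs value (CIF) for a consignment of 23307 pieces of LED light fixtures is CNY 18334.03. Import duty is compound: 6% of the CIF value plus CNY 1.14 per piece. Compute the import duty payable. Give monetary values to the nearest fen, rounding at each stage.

Ad valorem component: 18334.03 × 6% = 1100.04
Specific component: 23307 × 1.14 = 26569.98
Import duty = 1100.04 + 26569.98 = 27670.02

Import duty: CNY 27670.02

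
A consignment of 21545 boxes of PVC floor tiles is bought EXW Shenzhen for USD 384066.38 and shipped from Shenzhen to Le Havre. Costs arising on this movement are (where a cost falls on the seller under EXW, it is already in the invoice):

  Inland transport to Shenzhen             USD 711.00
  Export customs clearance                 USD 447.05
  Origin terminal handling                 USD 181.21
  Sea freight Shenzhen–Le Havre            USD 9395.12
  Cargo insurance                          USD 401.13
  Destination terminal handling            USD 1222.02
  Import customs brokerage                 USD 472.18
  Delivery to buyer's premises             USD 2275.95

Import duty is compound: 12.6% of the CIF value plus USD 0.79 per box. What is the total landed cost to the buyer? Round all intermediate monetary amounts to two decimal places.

Total landed cost: USD 465988.03

EXW: the seller makes goods available at their premises; the buyer bears all onward costs.
CIF value = EXW price + inland to port + export clearance + origin terminal + freight + insurance = 384066.38 + 711.00 + 447.05 + 181.21 + 9395.12 + 401.13 = 395201.89
Ad valorem component: 395201.89 × 12.6% = 49795.44
Specific component: 21545 × 0.79 = 17020.55
Import duty = 49795.44 + 17020.55 = 66815.99
Buyer bears: inland to port 711.00 + export clearance 447.05 + origin terminal 181.21 + freight 9395.12 + insurance 401.13 + destination terminal 1222.02 + brokerage 472.18 + delivery 2275.95 + duty 66815.99 = 81921.65
Landed cost = invoice 384066.38 + 81921.65 = 465988.03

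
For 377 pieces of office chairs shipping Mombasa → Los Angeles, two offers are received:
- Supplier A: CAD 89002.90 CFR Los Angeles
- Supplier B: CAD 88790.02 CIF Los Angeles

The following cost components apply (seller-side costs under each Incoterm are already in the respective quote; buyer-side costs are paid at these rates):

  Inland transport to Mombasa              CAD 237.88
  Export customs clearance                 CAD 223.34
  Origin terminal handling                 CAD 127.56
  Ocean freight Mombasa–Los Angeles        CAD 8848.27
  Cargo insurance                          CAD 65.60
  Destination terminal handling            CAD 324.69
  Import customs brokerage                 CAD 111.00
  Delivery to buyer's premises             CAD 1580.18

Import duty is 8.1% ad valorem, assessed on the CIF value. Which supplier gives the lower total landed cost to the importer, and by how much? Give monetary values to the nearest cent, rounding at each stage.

Supplier B is cheaper by CAD 301.04

Supplier A (CFR):
CIF value = CFR price + insurance = 89002.90 + 65.60 = 89068.50
Import duty = 89068.50 × 8.1% = 7214.55
Buyer bears (A): 65.60 + 324.69 + 111.00 + 1580.18 = 2081.47
Landed cost (A) = invoice 89002.90 + 2081.47 + duty 7214.55 = 98298.92
Supplier B (CIF):
The CIF price already equals the CIF value: 88790.02
Import duty = 88790.02 × 8.1% = 7191.99
Buyer bears (B): 324.69 + 111.00 + 1580.18 = 2015.87
Landed cost (B) = invoice 88790.02 + 2015.87 + duty 7191.99 = 97997.88
Difference = |98298.92 − 97997.88| = 301.04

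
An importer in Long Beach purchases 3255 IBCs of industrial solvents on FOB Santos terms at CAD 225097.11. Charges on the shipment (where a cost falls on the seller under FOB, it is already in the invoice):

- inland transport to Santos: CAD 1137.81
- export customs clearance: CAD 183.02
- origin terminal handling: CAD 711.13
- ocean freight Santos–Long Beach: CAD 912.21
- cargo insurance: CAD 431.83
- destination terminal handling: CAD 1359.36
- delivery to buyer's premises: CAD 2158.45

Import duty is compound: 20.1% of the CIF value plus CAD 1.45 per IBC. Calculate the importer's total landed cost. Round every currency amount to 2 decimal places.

Total landed cost: CAD 280193.38

FOB: the seller bears costs until goods are on board at the origin port; the buyer bears freight, insurance and all costs thereafter.
Already in the invoice (seller's account under FOB): inland to port, export clearance, origin terminal — exclude.
CIF value = FOB price + freight + insurance = 225097.11 + 912.21 + 431.83 = 226441.15
Ad valorem component: 226441.15 × 20.1% = 45514.67
Specific component: 3255 × 1.45 = 4719.75
Import duty = 45514.67 + 4719.75 = 50234.42
Buyer bears: freight 912.21 + insurance 431.83 + destination terminal 1359.36 + delivery 2158.45 + duty 50234.42 = 55096.27
Landed cost = invoice 225097.11 + 55096.27 = 280193.38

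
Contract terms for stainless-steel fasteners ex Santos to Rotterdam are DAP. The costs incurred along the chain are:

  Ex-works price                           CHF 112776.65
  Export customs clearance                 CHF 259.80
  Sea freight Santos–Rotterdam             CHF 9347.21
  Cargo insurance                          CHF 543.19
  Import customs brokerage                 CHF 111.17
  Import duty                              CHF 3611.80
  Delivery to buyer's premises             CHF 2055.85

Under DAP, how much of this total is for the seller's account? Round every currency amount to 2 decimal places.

Seller's account: CHF 124982.70

DAP: the seller bears all costs to the named destination except import duty and clearance.
Seller's account: goods 112776.65 + export clearance 259.80 + freight 9347.21 + insurance 543.19 + delivery 2055.85 = 124982.70
Buyer's account: brokerage 111.17 + duty 3611.80 = 3722.97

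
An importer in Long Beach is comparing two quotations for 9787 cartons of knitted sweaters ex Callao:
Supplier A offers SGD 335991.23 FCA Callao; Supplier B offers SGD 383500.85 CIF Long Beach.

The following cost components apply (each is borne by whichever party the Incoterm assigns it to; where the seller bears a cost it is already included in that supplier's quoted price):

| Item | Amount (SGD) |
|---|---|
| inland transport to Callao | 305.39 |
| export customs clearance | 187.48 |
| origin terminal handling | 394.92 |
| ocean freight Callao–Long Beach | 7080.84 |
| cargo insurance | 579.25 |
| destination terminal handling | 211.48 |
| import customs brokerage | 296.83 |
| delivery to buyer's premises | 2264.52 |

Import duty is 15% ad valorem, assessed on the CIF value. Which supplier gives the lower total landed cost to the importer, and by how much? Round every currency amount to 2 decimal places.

Supplier A (FCA):
CIF value = FCA price + origin terminal + freight + insurance = 335991.23 + 394.92 + 7080.84 + 579.25 = 344046.24
Import duty = 344046.24 × 15% = 51606.94
Buyer bears (A): 394.92 + 7080.84 + 579.25 + 211.48 + 296.83 + 2264.52 = 10827.84
Landed cost (A) = invoice 335991.23 + 10827.84 + duty 51606.94 = 398426.01
Supplier B (CIF):
The CIF price already equals the CIF value: 383500.85
Import duty = 383500.85 × 15% = 57525.13
Buyer bears (B): 211.48 + 296.83 + 2264.52 = 2772.83
Landed cost (B) = invoice 383500.85 + 2772.83 + duty 57525.13 = 443798.81
Difference = |398426.01 − 443798.81| = 45372.80

Supplier A is cheaper by SGD 45372.80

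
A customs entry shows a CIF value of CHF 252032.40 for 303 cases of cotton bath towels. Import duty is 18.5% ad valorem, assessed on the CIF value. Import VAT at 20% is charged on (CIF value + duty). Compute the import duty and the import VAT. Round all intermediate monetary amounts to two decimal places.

Import duty = 252032.40 × 18.5% = 46625.99
VAT base = CIF + duty = 252032.40 + 46625.99 = 298658.39
Import VAT = 298658.39 × 20% = 59731.68

Import duty: CHF 46625.99; import VAT: CHF 59731.68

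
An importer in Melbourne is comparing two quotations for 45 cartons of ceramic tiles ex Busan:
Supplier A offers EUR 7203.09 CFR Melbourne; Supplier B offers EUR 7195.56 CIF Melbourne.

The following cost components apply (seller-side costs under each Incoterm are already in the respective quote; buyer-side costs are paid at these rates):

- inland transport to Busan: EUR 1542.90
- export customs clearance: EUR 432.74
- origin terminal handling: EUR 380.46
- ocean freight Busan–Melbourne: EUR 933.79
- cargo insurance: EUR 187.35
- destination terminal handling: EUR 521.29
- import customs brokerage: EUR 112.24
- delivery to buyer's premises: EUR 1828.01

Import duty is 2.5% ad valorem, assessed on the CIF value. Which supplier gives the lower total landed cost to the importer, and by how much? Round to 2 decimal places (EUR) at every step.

Supplier B is cheaper by EUR 199.75

Supplier A (CFR):
CIF value = CFR price + insurance = 7203.09 + 187.35 = 7390.44
Import duty = 7390.44 × 2.5% = 184.76
Buyer bears (A): 187.35 + 521.29 + 112.24 + 1828.01 = 2648.89
Landed cost (A) = invoice 7203.09 + 2648.89 + duty 184.76 = 10036.74
Supplier B (CIF):
The CIF price already equals the CIF value: 7195.56
Import duty = 7195.56 × 2.5% = 179.89
Buyer bears (B): 521.29 + 112.24 + 1828.01 = 2461.54
Landed cost (B) = invoice 7195.56 + 2461.54 + duty 179.89 = 9836.99
Difference = |10036.74 − 9836.99| = 199.75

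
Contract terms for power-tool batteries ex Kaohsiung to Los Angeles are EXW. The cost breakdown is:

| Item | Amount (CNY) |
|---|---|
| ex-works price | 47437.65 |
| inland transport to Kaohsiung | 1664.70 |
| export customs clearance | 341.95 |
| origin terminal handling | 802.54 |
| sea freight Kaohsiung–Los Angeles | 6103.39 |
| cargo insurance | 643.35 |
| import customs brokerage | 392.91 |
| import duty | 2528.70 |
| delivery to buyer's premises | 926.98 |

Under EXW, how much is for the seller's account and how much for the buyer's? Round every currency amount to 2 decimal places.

EXW: the seller makes goods available at their premises; the buyer bears all onward costs.
Seller's account: goods 47437.65 = 47437.65
Buyer's account: inland to port 1664.70 + export clearance 341.95 + origin terminal 802.54 + freight 6103.39 + insurance 643.35 + brokerage 392.91 + duty 2528.70 + delivery 926.98 = 13404.52

Seller: CNY 47437.65; buyer: CNY 13404.52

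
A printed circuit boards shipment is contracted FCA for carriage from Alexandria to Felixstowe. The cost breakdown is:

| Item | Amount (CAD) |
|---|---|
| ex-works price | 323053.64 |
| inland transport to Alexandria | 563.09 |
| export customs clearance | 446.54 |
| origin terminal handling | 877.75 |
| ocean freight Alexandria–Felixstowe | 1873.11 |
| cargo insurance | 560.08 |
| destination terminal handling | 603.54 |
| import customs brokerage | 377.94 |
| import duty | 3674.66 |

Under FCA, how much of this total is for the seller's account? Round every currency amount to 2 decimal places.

FCA: the seller delivers export-cleared goods to the carrier; the buyer bears costs from that point.
Seller's account: goods 323053.64 + inland to port 563.09 + export clearance 446.54 = 324063.27
Buyer's account: origin terminal 877.75 + freight 1873.11 + insurance 560.08 + destination terminal 603.54 + brokerage 377.94 + duty 3674.66 = 7967.08

Seller's account: CAD 324063.27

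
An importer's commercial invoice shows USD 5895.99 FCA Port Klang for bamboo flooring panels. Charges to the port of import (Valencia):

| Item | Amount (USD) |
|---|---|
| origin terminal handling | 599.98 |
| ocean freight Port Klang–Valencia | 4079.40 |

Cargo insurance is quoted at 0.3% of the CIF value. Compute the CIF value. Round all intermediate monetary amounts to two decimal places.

CIF value: USD 10607.19

Let C be the CIF value. C = FCA price + pre-shipment costs + freight + 0.3% × C
C − 0.3% × C = 5895.99 + 599.98 + 4079.40
0.997 × C = 10575.37
C = 10575.37 / 0.997 = 10607.19
Insurance premium = 0.3% × 10607.19 = 31.82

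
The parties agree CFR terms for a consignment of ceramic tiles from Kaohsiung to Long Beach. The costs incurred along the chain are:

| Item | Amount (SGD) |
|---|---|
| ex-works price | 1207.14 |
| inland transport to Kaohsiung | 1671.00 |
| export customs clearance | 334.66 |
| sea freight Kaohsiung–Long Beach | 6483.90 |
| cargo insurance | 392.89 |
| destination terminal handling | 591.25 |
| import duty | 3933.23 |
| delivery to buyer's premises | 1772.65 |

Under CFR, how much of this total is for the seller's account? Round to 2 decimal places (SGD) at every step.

Seller's account: SGD 9696.70

CFR: the seller pays costs through ocean freight to the destination port, but not insurance.
Seller's account: goods 1207.14 + inland to port 1671.00 + export clearance 334.66 + freight 6483.90 = 9696.70
Buyer's account: insurance 392.89 + destination terminal 591.25 + duty 3933.23 + delivery 1772.65 = 6690.02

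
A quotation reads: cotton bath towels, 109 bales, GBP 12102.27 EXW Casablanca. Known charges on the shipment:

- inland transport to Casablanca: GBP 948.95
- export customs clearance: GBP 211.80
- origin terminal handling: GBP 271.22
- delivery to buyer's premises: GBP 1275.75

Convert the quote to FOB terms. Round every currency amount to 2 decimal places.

Not relevant to the conversion: delivery — on the buyer under both terms; not part of either seller's price.
From EXW to FOB, the seller additionally bears: inland to port, export clearance, origin terminal.
FOB price = 12102.27 + 948.95 + 211.80 + 271.22 = 13534.24

FOB price: GBP 13534.24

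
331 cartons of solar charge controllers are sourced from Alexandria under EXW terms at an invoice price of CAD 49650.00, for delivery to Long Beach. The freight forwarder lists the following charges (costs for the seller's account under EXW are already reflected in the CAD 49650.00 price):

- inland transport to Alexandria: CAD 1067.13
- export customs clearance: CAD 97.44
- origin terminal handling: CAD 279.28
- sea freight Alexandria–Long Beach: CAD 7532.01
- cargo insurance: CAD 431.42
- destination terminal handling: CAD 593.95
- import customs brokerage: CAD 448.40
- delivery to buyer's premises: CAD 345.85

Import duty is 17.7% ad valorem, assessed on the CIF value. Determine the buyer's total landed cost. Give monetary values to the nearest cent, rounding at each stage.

Total landed cost: CAD 70898.62

EXW: the seller makes goods available at their premises; the buyer bears all onward costs.
CIF value = EXW price + inland to port + export clearance + origin terminal + freight + insurance = 49650.00 + 1067.13 + 97.44 + 279.28 + 7532.01 + 431.42 = 59057.28
Import duty = 59057.28 × 17.7% = 10453.14
Buyer bears: inland to port 1067.13 + export clearance 97.44 + origin terminal 279.28 + freight 7532.01 + insurance 431.42 + destination terminal 593.95 + brokerage 448.40 + delivery 345.85 + duty 10453.14 = 21248.62
Landed cost = invoice 49650.00 + 21248.62 = 70898.62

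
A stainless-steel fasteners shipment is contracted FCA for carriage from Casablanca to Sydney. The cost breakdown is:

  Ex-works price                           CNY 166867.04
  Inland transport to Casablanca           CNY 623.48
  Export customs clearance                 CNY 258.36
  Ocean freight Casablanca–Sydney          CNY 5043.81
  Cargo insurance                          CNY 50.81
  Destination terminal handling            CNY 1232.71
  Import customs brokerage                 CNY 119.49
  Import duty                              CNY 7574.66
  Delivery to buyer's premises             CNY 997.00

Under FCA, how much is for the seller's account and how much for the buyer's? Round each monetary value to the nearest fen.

FCA: the seller delivers export-cleared goods to the carrier; the buyer bears costs from that point.
Seller's account: goods 166867.04 + inland to port 623.48 + export clearance 258.36 = 167748.88
Buyer's account: freight 5043.81 + insurance 50.81 + destination terminal 1232.71 + brokerage 119.49 + duty 7574.66 + delivery 997.00 = 15018.48

Seller: CNY 167748.88; buyer: CNY 15018.48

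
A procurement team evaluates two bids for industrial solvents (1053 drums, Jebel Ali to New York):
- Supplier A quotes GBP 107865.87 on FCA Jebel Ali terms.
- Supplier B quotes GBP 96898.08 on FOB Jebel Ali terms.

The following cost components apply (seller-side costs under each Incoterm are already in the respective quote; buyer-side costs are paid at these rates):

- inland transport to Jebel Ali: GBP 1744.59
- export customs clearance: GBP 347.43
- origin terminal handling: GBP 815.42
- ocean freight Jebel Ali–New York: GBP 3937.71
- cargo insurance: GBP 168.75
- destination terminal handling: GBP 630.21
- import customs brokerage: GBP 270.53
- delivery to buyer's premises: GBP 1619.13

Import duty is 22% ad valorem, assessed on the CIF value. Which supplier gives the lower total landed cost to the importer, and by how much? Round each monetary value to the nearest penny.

Supplier B is cheaper by GBP 14375.52

Supplier A (FCA):
CIF value = FCA price + origin terminal + freight + insurance = 107865.87 + 815.42 + 3937.71 + 168.75 = 112787.75
Import duty = 112787.75 × 22% = 24813.31
Buyer bears (A): 815.42 + 3937.71 + 168.75 + 630.21 + 270.53 + 1619.13 = 7441.75
Landed cost (A) = invoice 107865.87 + 7441.75 + duty 24813.31 = 140120.93
Supplier B (FOB):
CIF value = FOB price + freight + insurance = 96898.08 + 3937.71 + 168.75 = 101004.54
Import duty = 101004.54 × 22% = 22221.00
Buyer bears (B): 3937.71 + 168.75 + 630.21 + 270.53 + 1619.13 = 6626.33
Landed cost (B) = invoice 96898.08 + 6626.33 + duty 22221.00 = 125745.41
Difference = |140120.93 − 125745.41| = 14375.52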